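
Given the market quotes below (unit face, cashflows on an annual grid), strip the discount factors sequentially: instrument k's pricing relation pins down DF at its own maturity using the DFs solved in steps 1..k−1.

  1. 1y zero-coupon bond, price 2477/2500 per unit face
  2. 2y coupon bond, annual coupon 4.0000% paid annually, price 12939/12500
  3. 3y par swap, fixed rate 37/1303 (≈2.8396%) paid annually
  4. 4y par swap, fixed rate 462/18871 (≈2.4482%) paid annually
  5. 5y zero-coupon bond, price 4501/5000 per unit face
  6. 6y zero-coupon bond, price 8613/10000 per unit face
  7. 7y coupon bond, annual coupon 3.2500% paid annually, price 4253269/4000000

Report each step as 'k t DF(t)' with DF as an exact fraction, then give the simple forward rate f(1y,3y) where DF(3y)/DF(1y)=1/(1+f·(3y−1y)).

1 1 2477/2500
2 2 2393/2500
3 3 4593/5000
4 4 2269/2500
5 5 4501/5000
6 6 8613/10000
7 7 2139/2500
f(1y,3y) = ((2477/2500)/(4593/5000) − 1)/(2) = 361/9186 ≈ 3.9299%

step 1 [1y] zero: DF = P = 2477/2500 ≈ 0.990800
step 2 [2y] bond c/1=1/25: DF=(12939/12500 − 1/25·(0.990800))/(1+1/25) = 2393/2500 ≈ 0.957200
step 3 [3y] swap r/1=37/1303: DF=(1 − 37/1303·(0.990800+0.957200))/(1+37/1303) = 4593/5000 ≈ 0.918600
step 4 [4y] swap r/1=462/18871: DF=(1 − 462/18871·(0.990800+0.957200+0.918600))/(1+462/18871) = 2269/2500 ≈ 0.907600
step 5 [5y] zero: DF = P = 4501/5000 ≈ 0.900200
step 6 [6y] zero: DF = P = 8613/10000 ≈ 0.861300
step 7 [7y] bond c/1=13/400: DF=(4253269/4000000 − 13/400·(0.990800+0.957200+0.918600+0.907600+0.900200+0.861300))/(1+13/400) = 2139/2500 ≈ 0.855600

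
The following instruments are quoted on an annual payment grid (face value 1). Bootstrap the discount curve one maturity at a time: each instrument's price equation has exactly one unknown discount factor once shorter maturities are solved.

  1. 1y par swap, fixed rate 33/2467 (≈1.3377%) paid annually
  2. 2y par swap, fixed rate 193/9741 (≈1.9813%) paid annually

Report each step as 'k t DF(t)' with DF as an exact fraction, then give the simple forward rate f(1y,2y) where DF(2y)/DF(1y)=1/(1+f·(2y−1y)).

1 1 2467/2500
2 2 4807/5000
f(1y,2y) = ((2467/2500)/(4807/5000) − 1)/(1) = 127/4807 ≈ 2.6420%

step 1 [1y] swap r/1=33/2467: DF=(1 − 33/2467·(0))/(1+33/2467) = 2467/2500 ≈ 0.986800
step 2 [2y] swap r/1=193/9741: DF=(1 − 193/9741·(0.986800))/(1+193/9741) = 4807/5000 ≈ 0.961400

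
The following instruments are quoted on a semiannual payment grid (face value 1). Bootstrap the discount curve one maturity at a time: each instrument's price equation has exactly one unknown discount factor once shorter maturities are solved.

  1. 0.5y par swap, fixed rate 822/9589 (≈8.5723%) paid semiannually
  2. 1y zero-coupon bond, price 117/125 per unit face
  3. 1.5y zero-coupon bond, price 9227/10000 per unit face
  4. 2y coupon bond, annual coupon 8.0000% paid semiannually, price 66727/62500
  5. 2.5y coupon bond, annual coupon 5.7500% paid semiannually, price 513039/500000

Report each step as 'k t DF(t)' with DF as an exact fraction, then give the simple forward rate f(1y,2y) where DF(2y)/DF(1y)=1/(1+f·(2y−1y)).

step 1 [0.5y] swap r/2=411/9589: DF=(1 − 411/9589·(0))/(1+411/9589) = 9589/10000 ≈ 0.958900
step 2 [1y] zero: DF = P = 117/125 ≈ 0.936000
step 3 [1.5y] zero: DF = P = 9227/10000 ≈ 0.922700
step 4 [2y] bond c/2=1/25: DF=(66727/62500 − 1/25·(0.958900+0.936000+0.922700))/(1+1/25) = 4591/5000 ≈ 0.918200
step 5 [2.5y] bond c/2=23/800: DF=(513039/500000 − 23/800·(0.958900+0.936000+0.922700+0.918200))/(1+23/800) = 893/1000 ≈ 0.893000

1 1/2 9589/10000
2 1 117/125
3 3/2 9227/10000
4 2 4591/5000
5 5/2 893/1000
f(1y,2y) = ((117/125)/(4591/5000) − 1)/(1) = 89/4591 ≈ 1.9386%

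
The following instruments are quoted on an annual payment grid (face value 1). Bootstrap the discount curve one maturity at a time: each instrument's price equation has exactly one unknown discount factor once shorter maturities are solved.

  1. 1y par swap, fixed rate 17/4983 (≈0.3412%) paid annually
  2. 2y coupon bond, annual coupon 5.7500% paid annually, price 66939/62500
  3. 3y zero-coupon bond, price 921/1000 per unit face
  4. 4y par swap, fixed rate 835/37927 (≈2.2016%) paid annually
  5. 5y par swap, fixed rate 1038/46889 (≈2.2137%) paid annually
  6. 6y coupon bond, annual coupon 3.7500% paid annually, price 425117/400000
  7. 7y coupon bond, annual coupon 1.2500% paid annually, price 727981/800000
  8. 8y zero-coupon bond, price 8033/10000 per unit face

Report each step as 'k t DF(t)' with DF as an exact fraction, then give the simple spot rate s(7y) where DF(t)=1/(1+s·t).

step 1 [1y] swap r/1=17/4983: DF=(1 − 17/4983·(0))/(1+17/4983) = 4983/5000 ≈ 0.996600
step 2 [2y] bond c/1=23/400: DF=(66939/62500 − 23/400·(0.996600))/(1+23/400) = 4793/5000 ≈ 0.958600
step 3 [3y] zero: DF = P = 921/1000 ≈ 0.921000
step 4 [4y] swap r/1=835/37927: DF=(1 − 835/37927·(0.996600+0.958600+0.921000))/(1+835/37927) = 1833/2000 ≈ 0.916500
step 5 [5y] swap r/1=1038/46889: DF=(1 − 1038/46889·(0.996600+0.958600+0.921000+0.916500))/(1+1038/46889) = 4481/5000 ≈ 0.896200
step 6 [6y] bond c/1=3/80: DF=(425117/400000 − 3/80·(0.996600+0.958600+0.921000+0.916500+0.896200))/(1+3/80) = 8549/10000 ≈ 0.854900
step 7 [7y] bond c/1=1/80: DF=(727981/800000 − 1/80·(0.996600+0.958600+0.921000+0.916500+0.896200+0.854900))/(1+1/80) = 8303/10000 ≈ 0.830300
step 8 [8y] zero: DF = P = 8033/10000 ≈ 0.803300

1 1 4983/5000
2 2 4793/5000
3 3 921/1000
4 4 1833/2000
5 5 4481/5000
6 6 8549/10000
7 7 8303/10000
8 8 8033/10000
s(7y) = (1/(8303/10000) − 1)/(7) = 1697/58121 ≈ 2.9198%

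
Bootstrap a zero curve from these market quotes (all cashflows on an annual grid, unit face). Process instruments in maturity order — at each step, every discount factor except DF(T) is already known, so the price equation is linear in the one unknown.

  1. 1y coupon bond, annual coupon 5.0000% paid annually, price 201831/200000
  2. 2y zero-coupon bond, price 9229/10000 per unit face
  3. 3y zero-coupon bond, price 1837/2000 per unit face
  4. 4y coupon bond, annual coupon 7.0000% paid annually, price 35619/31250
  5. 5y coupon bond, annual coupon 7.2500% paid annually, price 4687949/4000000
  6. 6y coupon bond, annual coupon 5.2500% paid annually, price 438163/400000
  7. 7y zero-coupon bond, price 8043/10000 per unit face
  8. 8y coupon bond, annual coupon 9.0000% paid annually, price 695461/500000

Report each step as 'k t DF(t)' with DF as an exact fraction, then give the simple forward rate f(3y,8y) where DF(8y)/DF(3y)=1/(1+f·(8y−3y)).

1 1 9611/10000
2 2 9229/10000
3 3 1837/2000
4 4 8819/10000
5 5 8437/10000
6 6 8149/10000
7 7 8043/10000
8 8 1537/2000
f(3y,8y) = ((1837/2000)/(1537/2000) − 1)/(5) = 60/1537 ≈ 3.9037%

step 1 [1y] bond c/1=1/20: DF=(201831/200000 − 1/20·(0))/(1+1/20) = 9611/10000 ≈ 0.961100
step 2 [2y] zero: DF = P = 9229/10000 ≈ 0.922900
step 3 [3y] zero: DF = P = 1837/2000 ≈ 0.918500
step 4 [4y] bond c/1=7/100: DF=(35619/31250 − 7/100·(0.961100+0.922900+0.918500))/(1+7/100) = 8819/10000 ≈ 0.881900
step 5 [5y] bond c/1=29/400: DF=(4687949/4000000 − 29/400·(0.961100+0.922900+0.918500+0.881900))/(1+29/400) = 8437/10000 ≈ 0.843700
step 6 [6y] bond c/1=21/400: DF=(438163/400000 − 21/400·(0.961100+0.922900+0.918500+0.881900+0.843700))/(1+21/400) = 8149/10000 ≈ 0.814900
step 7 [7y] zero: DF = P = 8043/10000 ≈ 0.804300
step 8 [8y] bond c/1=9/100: DF=(695461/500000 − 9/100·(0.961100+0.922900+0.918500+0.881900+0.843700+0.814900+0.804300))/(1+9/100) = 1537/2000 ≈ 0.768500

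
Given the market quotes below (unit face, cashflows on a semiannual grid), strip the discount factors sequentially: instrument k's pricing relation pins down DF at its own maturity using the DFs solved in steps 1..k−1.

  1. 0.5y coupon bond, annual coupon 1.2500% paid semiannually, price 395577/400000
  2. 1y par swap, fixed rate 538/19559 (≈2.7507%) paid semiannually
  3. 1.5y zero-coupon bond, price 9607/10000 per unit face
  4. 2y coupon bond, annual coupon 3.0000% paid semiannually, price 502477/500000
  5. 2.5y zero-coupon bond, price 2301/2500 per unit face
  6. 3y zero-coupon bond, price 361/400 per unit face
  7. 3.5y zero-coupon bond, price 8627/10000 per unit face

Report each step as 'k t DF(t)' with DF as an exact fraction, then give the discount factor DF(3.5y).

step 1 [0.5y] bond c/2=1/160: DF=(395577/400000 − 1/160·(0))/(1+1/160) = 2457/2500 ≈ 0.982800
step 2 [1y] swap r/2=269/19559: DF=(1 − 269/19559·(0.982800))/(1+269/19559) = 9731/10000 ≈ 0.973100
step 3 [1.5y] zero: DF = P = 9607/10000 ≈ 0.960700
step 4 [2y] bond c/2=3/200: DF=(502477/500000 − 3/200·(0.982800+0.973100+0.960700))/(1+3/200) = 947/1000 ≈ 0.947000
step 5 [2.5y] zero: DF = P = 2301/2500 ≈ 0.920400
step 6 [3y] zero: DF = P = 361/400 ≈ 0.902500
step 7 [3.5y] zero: DF = P = 8627/10000 ≈ 0.862700

1 1/2 2457/2500
2 1 9731/10000
3 3/2 9607/10000
4 2 947/1000
5 5/2 2301/2500
6 3 361/400
7 7/2 8627/10000
DF(3.5y) = 8627/10000 ≈ 0.862700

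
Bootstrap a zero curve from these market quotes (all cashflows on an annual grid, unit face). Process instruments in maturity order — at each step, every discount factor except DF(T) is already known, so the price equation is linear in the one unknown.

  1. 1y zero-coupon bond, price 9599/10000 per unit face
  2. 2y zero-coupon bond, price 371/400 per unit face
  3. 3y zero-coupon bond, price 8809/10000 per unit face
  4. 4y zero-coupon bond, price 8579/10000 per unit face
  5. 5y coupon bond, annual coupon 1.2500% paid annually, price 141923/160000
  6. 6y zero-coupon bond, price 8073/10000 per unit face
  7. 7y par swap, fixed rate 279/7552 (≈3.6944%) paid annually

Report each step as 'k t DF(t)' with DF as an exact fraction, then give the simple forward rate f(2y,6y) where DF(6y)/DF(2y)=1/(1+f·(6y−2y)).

1 1 9599/10000
2 2 371/400
3 3 8809/10000
4 4 8579/10000
5 5 8313/10000
6 6 8073/10000
7 7 971/1250
f(2y,6y) = ((371/400)/(8073/10000) − 1)/(4) = 601/16146 ≈ 3.7223%

step 1 [1y] zero: DF = P = 9599/10000 ≈ 0.959900
step 2 [2y] zero: DF = P = 371/400 ≈ 0.927500
step 3 [3y] zero: DF = P = 8809/10000 ≈ 0.880900
step 4 [4y] zero: DF = P = 8579/10000 ≈ 0.857900
step 5 [5y] bond c/1=1/80: DF=(141923/160000 − 1/80·(0.959900+0.927500+0.880900+0.857900))/(1+1/80) = 8313/10000 ≈ 0.831300
step 6 [6y] zero: DF = P = 8073/10000 ≈ 0.807300
step 7 [7y] swap r/1=279/7552: DF=(1 − 279/7552·(0.959900+0.927500+0.880900+0.857900+0.831300+0.807300))/(1+279/7552) = 971/1250 ≈ 0.776800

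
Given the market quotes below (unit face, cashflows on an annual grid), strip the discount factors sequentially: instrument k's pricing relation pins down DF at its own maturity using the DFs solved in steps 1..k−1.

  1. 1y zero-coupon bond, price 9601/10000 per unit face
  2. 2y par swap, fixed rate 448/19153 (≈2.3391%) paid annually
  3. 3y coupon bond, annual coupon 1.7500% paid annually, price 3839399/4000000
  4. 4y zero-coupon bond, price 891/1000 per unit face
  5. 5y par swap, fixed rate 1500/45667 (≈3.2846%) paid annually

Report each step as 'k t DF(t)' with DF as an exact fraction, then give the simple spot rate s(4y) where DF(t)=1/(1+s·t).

step 1 [1y] zero: DF = P = 9601/10000 ≈ 0.960100
step 2 [2y] swap r/1=448/19153: DF=(1 − 448/19153·(0.960100))/(1+448/19153) = 597/625 ≈ 0.955200
step 3 [3y] bond c/1=7/400: DF=(3839399/4000000 − 7/400·(0.960100+0.955200))/(1+7/400) = 569/625 ≈ 0.910400
step 4 [4y] zero: DF = P = 891/1000 ≈ 0.891000
step 5 [5y] swap r/1=1500/45667: DF=(1 − 1500/45667·(0.960100+0.955200+0.910400+0.891000))/(1+1500/45667) = 17/20 ≈ 0.850000

1 1 9601/10000
2 2 597/625
3 3 569/625
4 4 891/1000
5 5 17/20
s(4y) = (1/(891/1000) − 1)/(4) = 109/3564 ≈ 3.0584%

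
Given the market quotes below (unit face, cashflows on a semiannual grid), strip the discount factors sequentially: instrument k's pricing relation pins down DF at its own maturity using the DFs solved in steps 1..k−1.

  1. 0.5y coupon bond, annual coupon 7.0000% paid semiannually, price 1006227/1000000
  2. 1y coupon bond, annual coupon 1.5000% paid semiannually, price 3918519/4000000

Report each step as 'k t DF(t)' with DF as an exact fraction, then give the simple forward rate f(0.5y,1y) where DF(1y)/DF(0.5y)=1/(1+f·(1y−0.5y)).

1 1/2 4861/5000
2 1 9651/10000
f(0.5y,1y) = ((4861/5000)/(9651/10000) − 1)/(1/2) = 142/9651 ≈ 1.4714%

step 1 [0.5y] bond c/2=7/200: DF=(1006227/1000000 − 7/200·(0))/(1+7/200) = 4861/5000 ≈ 0.972200
step 2 [1y] bond c/2=3/400: DF=(3918519/4000000 − 3/400·(0.972200))/(1+3/400) = 9651/10000 ≈ 0.965100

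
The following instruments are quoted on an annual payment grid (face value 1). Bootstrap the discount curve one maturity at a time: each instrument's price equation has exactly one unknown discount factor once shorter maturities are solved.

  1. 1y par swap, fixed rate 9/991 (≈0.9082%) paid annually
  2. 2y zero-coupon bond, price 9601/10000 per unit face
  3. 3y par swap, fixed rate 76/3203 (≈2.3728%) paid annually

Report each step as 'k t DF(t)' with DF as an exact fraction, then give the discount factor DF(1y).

1 1 991/1000
2 2 9601/10000
3 3 2329/2500
DF(1y) = 991/1000 ≈ 0.991000

step 1 [1y] swap r/1=9/991: DF=(1 − 9/991·(0))/(1+9/991) = 991/1000 ≈ 0.991000
step 2 [2y] zero: DF = P = 9601/10000 ≈ 0.960100
step 3 [3y] swap r/1=76/3203: DF=(1 − 76/3203·(0.991000+0.960100))/(1+76/3203) = 2329/2500 ≈ 0.931600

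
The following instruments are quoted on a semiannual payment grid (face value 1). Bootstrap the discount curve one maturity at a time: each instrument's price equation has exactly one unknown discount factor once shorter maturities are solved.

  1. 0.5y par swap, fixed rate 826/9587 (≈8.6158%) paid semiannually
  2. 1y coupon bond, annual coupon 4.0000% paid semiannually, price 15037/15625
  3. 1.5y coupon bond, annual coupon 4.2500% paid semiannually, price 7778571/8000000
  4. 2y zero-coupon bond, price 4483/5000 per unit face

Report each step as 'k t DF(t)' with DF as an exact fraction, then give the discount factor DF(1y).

step 1 [0.5y] swap r/2=413/9587: DF=(1 − 413/9587·(0))/(1+413/9587) = 9587/10000 ≈ 0.958700
step 2 [1y] bond c/2=1/50: DF=(15037/15625 − 1/50·(0.958700))/(1+1/50) = 9247/10000 ≈ 0.924700
step 3 [1.5y] bond c/2=17/800: DF=(7778571/8000000 − 17/800·(0.958700+0.924700))/(1+17/800) = 9129/10000 ≈ 0.912900
step 4 [2y] zero: DF = P = 4483/5000 ≈ 0.896600

1 1/2 9587/10000
2 1 9247/10000
3 3/2 9129/10000
4 2 4483/5000
DF(1y) = 9247/10000 ≈ 0.924700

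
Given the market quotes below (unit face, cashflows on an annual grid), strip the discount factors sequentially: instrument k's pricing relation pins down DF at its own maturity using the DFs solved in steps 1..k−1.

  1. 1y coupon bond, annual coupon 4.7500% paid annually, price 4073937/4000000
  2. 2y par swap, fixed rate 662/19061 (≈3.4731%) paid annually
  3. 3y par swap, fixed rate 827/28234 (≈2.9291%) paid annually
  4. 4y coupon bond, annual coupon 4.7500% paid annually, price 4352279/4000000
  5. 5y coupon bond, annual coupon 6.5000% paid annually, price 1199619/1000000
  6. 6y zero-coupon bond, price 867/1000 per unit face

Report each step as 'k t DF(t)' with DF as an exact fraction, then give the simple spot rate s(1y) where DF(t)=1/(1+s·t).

step 1 [1y] bond c/1=19/400: DF=(4073937/4000000 − 19/400·(0))/(1+19/400) = 9723/10000 ≈ 0.972300
step 2 [2y] swap r/1=662/19061: DF=(1 − 662/19061·(0.972300))/(1+662/19061) = 4669/5000 ≈ 0.933800
step 3 [3y] swap r/1=827/28234: DF=(1 − 827/28234·(0.972300+0.933800))/(1+827/28234) = 9173/10000 ≈ 0.917300
step 4 [4y] bond c/1=19/400: DF=(4352279/4000000 − 19/400·(0.972300+0.933800+0.917300))/(1+19/400) = 9107/10000 ≈ 0.910700
step 5 [5y] bond c/1=13/200: DF=(1199619/1000000 − 13/200·(0.972300+0.933800+0.917300+0.910700))/(1+13/200) = 1797/2000 ≈ 0.898500
step 6 [6y] zero: DF = P = 867/1000 ≈ 0.867000

1 1 9723/10000
2 2 4669/5000
3 3 9173/10000
4 4 9107/10000
5 5 1797/2000
6 6 867/1000
s(1y) = (1/(9723/10000) − 1)/(1) = 277/9723 ≈ 2.8489%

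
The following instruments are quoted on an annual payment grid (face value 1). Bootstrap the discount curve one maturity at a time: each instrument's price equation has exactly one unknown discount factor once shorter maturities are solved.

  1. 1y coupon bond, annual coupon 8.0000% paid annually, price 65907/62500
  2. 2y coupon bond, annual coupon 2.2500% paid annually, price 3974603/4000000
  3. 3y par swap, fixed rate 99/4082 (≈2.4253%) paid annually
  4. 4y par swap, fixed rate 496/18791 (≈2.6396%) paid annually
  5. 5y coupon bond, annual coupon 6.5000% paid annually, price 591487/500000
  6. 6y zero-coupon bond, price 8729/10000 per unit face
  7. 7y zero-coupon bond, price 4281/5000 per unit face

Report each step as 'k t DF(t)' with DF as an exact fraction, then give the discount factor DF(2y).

1 1 2441/2500
2 2 9503/10000
3 3 9307/10000
4 4 563/625
5 5 4407/5000
6 6 8729/10000
7 7 4281/5000
DF(2y) = 9503/10000 ≈ 0.950300

step 1 [1y] bond c/1=2/25: DF=(65907/62500 − 2/25·(0))/(1+2/25) = 2441/2500 ≈ 0.976400
step 2 [2y] bond c/1=9/400: DF=(3974603/4000000 − 9/400·(0.976400))/(1+9/400) = 9503/10000 ≈ 0.950300
step 3 [3y] swap r/1=99/4082: DF=(1 − 99/4082·(0.976400+0.950300))/(1+99/4082) = 9307/10000 ≈ 0.930700
step 4 [4y] swap r/1=496/18791: DF=(1 − 496/18791·(0.976400+0.950300+0.930700))/(1+496/18791) = 563/625 ≈ 0.900800
step 5 [5y] bond c/1=13/200: DF=(591487/500000 − 13/200·(0.976400+0.950300+0.930700+0.900800))/(1+13/200) = 4407/5000 ≈ 0.881400
step 6 [6y] zero: DF = P = 8729/10000 ≈ 0.872900
step 7 [7y] zero: DF = P = 4281/5000 ≈ 0.856200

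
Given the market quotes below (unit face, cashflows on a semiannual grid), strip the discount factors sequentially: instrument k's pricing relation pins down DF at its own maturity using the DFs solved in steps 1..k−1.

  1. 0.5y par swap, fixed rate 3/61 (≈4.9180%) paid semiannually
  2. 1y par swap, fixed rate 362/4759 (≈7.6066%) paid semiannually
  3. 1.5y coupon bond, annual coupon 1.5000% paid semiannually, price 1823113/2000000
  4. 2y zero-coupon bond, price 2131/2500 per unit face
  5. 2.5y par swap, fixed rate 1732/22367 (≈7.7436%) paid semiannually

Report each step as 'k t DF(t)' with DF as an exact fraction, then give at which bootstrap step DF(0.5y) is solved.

1 1/2 122/125
2 1 2319/2500
3 3/2 4453/5000
4 2 2131/2500
5 5/2 2067/2500
DF(0.5y) is solved at step 1

step 1 [0.5y] swap r/2=3/122: DF=(1 − 3/122·(0))/(1+3/122) = 122/125 ≈ 0.976000
step 2 [1y] swap r/2=181/4759: DF=(1 − 181/4759·(0.976000))/(1+181/4759) = 2319/2500 ≈ 0.927600
step 3 [1.5y] bond c/2=3/400: DF=(1823113/2000000 − 3/400·(0.976000+0.927600))/(1+3/400) = 4453/5000 ≈ 0.890600
step 4 [2y] zero: DF = P = 2131/2500 ≈ 0.852400
step 5 [2.5y] swap r/2=866/22367: DF=(1 − 866/22367·(0.976000+0.927600+0.890600+0.852400))/(1+866/22367) = 2067/2500 ≈ 0.826800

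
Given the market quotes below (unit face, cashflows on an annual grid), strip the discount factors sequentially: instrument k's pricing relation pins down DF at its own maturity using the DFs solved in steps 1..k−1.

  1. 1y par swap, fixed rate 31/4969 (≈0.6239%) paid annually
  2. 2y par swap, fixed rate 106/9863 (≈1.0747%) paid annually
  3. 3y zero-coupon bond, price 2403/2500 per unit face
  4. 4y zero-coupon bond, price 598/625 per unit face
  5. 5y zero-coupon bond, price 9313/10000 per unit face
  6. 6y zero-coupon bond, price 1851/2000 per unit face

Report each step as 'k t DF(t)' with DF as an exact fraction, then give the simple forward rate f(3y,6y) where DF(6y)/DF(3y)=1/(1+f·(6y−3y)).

1 1 4969/5000
2 2 2447/2500
3 3 2403/2500
4 4 598/625
5 5 9313/10000
6 6 1851/2000
f(3y,6y) = ((2403/2500)/(1851/2000) − 1)/(3) = 119/9255 ≈ 1.2858%

step 1 [1y] swap r/1=31/4969: DF=(1 − 31/4969·(0))/(1+31/4969) = 4969/5000 ≈ 0.993800
step 2 [2y] swap r/1=106/9863: DF=(1 − 106/9863·(0.993800))/(1+106/9863) = 2447/2500 ≈ 0.978800
step 3 [3y] zero: DF = P = 2403/2500 ≈ 0.961200
step 4 [4y] zero: DF = P = 598/625 ≈ 0.956800
step 5 [5y] zero: DF = P = 9313/10000 ≈ 0.931300
step 6 [6y] zero: DF = P = 1851/2000 ≈ 0.925500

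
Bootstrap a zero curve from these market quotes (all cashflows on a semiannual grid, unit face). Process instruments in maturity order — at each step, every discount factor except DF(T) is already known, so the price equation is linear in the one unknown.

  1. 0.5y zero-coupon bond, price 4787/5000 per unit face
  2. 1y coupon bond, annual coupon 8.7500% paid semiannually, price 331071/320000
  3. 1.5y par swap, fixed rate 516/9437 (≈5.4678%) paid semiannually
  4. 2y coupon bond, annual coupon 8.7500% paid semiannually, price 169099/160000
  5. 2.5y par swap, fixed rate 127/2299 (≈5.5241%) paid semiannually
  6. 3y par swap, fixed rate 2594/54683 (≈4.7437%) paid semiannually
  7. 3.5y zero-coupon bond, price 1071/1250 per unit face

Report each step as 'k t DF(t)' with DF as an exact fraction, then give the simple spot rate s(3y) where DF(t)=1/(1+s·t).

step 1 [0.5y] zero: DF = P = 4787/5000 ≈ 0.957400
step 2 [1y] bond c/2=7/160: DF=(331071/320000 − 7/160·(0.957400))/(1+7/160) = 9511/10000 ≈ 0.951100
step 3 [1.5y] swap r/2=258/9437: DF=(1 − 258/9437·(0.957400+0.951100))/(1+258/9437) = 4613/5000 ≈ 0.922600
step 4 [2y] bond c/2=7/160: DF=(169099/160000 − 7/160·(0.957400+0.951100+0.922600))/(1+7/160) = 8939/10000 ≈ 0.893900
step 5 [2.5y] swap r/2=127/4598: DF=(1 − 127/4598·(0.957400+0.951100+0.922600+0.893900))/(1+127/4598) = 873/1000 ≈ 0.873000
step 6 [3y] swap r/2=1297/54683: DF=(1 − 1297/54683·(0.957400+0.951100+0.922600+0.893900+0.873000))/(1+1297/54683) = 8703/10000 ≈ 0.870300
step 7 [3.5y] zero: DF = P = 1071/1250 ≈ 0.856800

1 1/2 4787/5000
2 1 9511/10000
3 3/2 4613/5000
4 2 8939/10000
5 5/2 873/1000
6 3 8703/10000
7 7/2 1071/1250
s(3y) = (1/(8703/10000) − 1)/(3) = 1297/26109 ≈ 4.9676%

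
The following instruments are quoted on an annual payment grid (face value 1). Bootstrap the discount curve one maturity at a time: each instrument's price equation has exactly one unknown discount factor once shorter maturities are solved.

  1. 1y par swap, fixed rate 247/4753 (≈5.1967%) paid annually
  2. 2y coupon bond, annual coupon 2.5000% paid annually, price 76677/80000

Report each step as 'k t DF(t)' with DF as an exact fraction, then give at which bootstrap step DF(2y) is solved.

1 1 4753/5000
2 2 9119/10000
DF(2y) is solved at step 2

step 1 [1y] swap r/1=247/4753: DF=(1 − 247/4753·(0))/(1+247/4753) = 4753/5000 ≈ 0.950600
step 2 [2y] bond c/1=1/40: DF=(76677/80000 − 1/40·(0.950600))/(1+1/40) = 9119/10000 ≈ 0.911900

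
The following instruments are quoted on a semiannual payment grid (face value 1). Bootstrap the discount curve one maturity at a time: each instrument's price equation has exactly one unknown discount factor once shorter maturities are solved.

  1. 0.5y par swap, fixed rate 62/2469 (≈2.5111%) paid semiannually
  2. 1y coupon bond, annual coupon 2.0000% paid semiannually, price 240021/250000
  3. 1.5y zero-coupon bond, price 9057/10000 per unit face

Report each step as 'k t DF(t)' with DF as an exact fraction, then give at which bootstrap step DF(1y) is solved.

step 1 [0.5y] swap r/2=31/2469: DF=(1 − 31/2469·(0))/(1+31/2469) = 2469/2500 ≈ 0.987600
step 2 [1y] bond c/2=1/100: DF=(240021/250000 − 1/100·(0.987600))/(1+1/100) = 588/625 ≈ 0.940800
step 3 [1.5y] zero: DF = P = 9057/10000 ≈ 0.905700

1 1/2 2469/2500
2 1 588/625
3 3/2 9057/10000
DF(1y) is solved at step 2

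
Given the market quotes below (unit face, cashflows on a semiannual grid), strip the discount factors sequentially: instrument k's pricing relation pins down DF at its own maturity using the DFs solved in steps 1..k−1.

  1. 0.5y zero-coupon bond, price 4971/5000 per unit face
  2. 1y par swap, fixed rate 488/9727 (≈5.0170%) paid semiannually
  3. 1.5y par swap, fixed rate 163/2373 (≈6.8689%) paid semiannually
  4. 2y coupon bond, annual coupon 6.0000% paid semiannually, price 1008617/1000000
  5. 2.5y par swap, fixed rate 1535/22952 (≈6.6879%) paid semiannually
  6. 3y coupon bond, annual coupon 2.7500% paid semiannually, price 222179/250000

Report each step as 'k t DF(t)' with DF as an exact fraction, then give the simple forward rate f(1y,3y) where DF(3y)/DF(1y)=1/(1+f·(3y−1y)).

step 1 [0.5y] zero: DF = P = 4971/5000 ≈ 0.994200
step 2 [1y] swap r/2=244/9727: DF=(1 − 244/9727·(0.994200))/(1+244/9727) = 1189/1250 ≈ 0.951200
step 3 [1.5y] swap r/2=163/4746: DF=(1 − 163/4746·(0.994200+0.951200))/(1+163/4746) = 4511/5000 ≈ 0.902200
step 4 [2y] bond c/2=3/100: DF=(1008617/1000000 − 3/100·(0.994200+0.951200+0.902200))/(1+3/100) = 8963/10000 ≈ 0.896300
step 5 [2.5y] swap r/2=1535/45904: DF=(1 − 1535/45904·(0.994200+0.951200+0.902200+0.896300))/(1+1535/45904) = 1693/2000 ≈ 0.846500
step 6 [3y] bond c/2=11/800: DF=(222179/250000 − 11/800·(0.994200+0.951200+0.902200+0.896300+0.846500))/(1+11/800) = 509/625 ≈ 0.814400

1 1/2 4971/5000
2 1 1189/1250
3 3/2 4511/5000
4 2 8963/10000
5 5/2 1693/2000
6 3 509/625
f(1y,3y) = ((1189/1250)/(509/625) − 1)/(2) = 171/2036 ≈ 8.3988%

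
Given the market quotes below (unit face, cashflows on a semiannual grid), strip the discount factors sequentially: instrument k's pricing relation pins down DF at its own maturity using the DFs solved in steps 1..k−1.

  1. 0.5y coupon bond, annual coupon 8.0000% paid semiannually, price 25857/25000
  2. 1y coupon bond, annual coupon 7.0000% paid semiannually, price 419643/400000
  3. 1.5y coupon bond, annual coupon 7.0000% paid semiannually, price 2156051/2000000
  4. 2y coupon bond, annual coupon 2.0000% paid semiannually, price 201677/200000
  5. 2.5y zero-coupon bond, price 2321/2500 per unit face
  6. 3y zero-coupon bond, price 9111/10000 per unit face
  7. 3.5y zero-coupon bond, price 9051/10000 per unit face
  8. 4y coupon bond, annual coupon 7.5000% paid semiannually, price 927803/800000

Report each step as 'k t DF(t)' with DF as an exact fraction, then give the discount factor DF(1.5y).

step 1 [0.5y] bond c/2=1/25: DF=(25857/25000 − 1/25·(0))/(1+1/25) = 1989/2000 ≈ 0.994500
step 2 [1y] bond c/2=7/200: DF=(419643/400000 − 7/200·(0.994500))/(1+7/200) = 49/50 ≈ 0.980000
step 3 [1.5y] bond c/2=7/200: DF=(2156051/2000000 − 7/200·(0.994500+0.980000))/(1+7/200) = 2437/2500 ≈ 0.974800
step 4 [2y] bond c/2=1/100: DF=(201677/200000 − 1/100·(0.994500+0.980000+0.974800))/(1+1/100) = 2423/2500 ≈ 0.969200
step 5 [2.5y] zero: DF = P = 2321/2500 ≈ 0.928400
step 6 [3y] zero: DF = P = 9111/10000 ≈ 0.911100
step 7 [3.5y] zero: DF = P = 9051/10000 ≈ 0.905100
step 8 [4y] bond c/2=3/80: DF=(927803/800000 − 3/80·(0.994500+0.980000+0.974800+0.969200+0.928400+0.911100+0.905100))/(1+3/80) = 877/1000 ≈ 0.877000

1 1/2 1989/2000
2 1 49/50
3 3/2 2437/2500
4 2 2423/2500
5 5/2 2321/2500
6 3 9111/10000
7 7/2 9051/10000
8 4 877/1000
DF(1.5y) = 2437/2500 ≈ 0.974800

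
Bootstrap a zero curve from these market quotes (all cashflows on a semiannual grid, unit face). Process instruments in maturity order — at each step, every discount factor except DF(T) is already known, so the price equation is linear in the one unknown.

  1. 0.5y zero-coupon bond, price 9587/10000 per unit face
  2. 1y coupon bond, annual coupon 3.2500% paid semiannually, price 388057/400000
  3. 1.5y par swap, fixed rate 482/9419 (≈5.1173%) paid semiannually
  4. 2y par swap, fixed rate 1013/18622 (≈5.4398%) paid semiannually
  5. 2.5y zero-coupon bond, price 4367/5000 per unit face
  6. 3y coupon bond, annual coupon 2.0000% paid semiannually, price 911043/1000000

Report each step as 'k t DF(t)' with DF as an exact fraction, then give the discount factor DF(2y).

step 1 [0.5y] zero: DF = P = 9587/10000 ≈ 0.958700
step 2 [1y] bond c/2=13/800: DF=(388057/400000 − 13/800·(0.958700))/(1+13/800) = 9393/10000 ≈ 0.939300
step 3 [1.5y] swap r/2=241/9419: DF=(1 − 241/9419·(0.958700+0.939300))/(1+241/9419) = 9277/10000 ≈ 0.927700
step 4 [2y] swap r/2=1013/37244: DF=(1 − 1013/37244·(0.958700+0.939300+0.927700))/(1+1013/37244) = 8987/10000 ≈ 0.898700
step 5 [2.5y] zero: DF = P = 4367/5000 ≈ 0.873400
step 6 [3y] bond c/2=1/100: DF=(911043/1000000 − 1/100·(0.958700+0.939300+0.927700+0.898700+0.873400))/(1+1/100) = 1713/2000 ≈ 0.856500

1 1/2 9587/10000
2 1 9393/10000
3 3/2 9277/10000
4 2 8987/10000
5 5/2 4367/5000
6 3 1713/2000
DF(2y) = 8987/10000 ≈ 0.898700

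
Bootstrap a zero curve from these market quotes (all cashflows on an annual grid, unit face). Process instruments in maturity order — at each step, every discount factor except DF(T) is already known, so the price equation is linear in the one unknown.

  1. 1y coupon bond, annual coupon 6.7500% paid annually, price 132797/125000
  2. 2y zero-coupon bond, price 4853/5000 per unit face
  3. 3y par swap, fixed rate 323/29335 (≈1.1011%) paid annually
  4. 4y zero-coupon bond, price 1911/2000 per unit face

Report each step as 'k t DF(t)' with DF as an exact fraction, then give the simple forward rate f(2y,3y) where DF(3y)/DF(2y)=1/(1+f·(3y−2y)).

step 1 [1y] bond c/1=27/400: DF=(132797/125000 − 27/400·(0))/(1+27/400) = 622/625 ≈ 0.995200
step 2 [2y] zero: DF = P = 4853/5000 ≈ 0.970600
step 3 [3y] swap r/1=323/29335: DF=(1 − 323/29335·(0.995200+0.970600))/(1+323/29335) = 9677/10000 ≈ 0.967700
step 4 [4y] zero: DF = P = 1911/2000 ≈ 0.955500

1 1 622/625
2 2 4853/5000
3 3 9677/10000
4 4 1911/2000
f(2y,3y) = ((4853/5000)/(9677/10000) − 1)/(1) = 29/9677 ≈ 0.2997%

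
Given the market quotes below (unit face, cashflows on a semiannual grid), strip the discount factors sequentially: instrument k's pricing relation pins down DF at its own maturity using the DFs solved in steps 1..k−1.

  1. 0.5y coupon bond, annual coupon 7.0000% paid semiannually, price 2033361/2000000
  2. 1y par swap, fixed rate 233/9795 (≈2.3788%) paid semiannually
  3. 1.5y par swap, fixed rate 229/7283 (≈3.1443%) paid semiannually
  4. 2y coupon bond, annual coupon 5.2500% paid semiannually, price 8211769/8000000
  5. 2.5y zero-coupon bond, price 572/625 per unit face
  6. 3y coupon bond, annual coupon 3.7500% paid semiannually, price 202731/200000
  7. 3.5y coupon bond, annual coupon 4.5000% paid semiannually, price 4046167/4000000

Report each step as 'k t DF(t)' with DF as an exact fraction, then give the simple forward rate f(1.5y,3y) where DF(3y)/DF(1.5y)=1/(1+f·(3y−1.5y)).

step 1 [0.5y] bond c/2=7/200: DF=(2033361/2000000 − 7/200·(0))/(1+7/200) = 9823/10000 ≈ 0.982300
step 2 [1y] swap r/2=233/19590: DF=(1 − 233/19590·(0.982300))/(1+233/19590) = 9767/10000 ≈ 0.976700
step 3 [1.5y] swap r/2=229/14566: DF=(1 − 229/14566·(0.982300+0.976700))/(1+229/14566) = 4771/5000 ≈ 0.954200
step 4 [2y] bond c/2=21/800: DF=(8211769/8000000 − 21/800·(0.982300+0.976700+0.954200))/(1+21/800) = 9257/10000 ≈ 0.925700
step 5 [2.5y] zero: DF = P = 572/625 ≈ 0.915200
step 6 [3y] bond c/2=3/160: DF=(202731/200000 − 3/160·(0.982300+0.976700+0.954200+0.925700+0.915200))/(1+3/160) = 363/400 ≈ 0.907500
step 7 [3.5y] bond c/2=9/400: DF=(4046167/4000000 − 9/400·(0.982300+0.976700+0.954200+0.925700+0.915200+0.907500))/(1+9/400) = 8647/10000 ≈ 0.864700

1 1/2 9823/10000
2 1 9767/10000
3 3/2 4771/5000
4 2 9257/10000
5 5/2 572/625
6 3 363/400
7 7/2 8647/10000
f(1.5y,3y) = ((4771/5000)/(363/400) − 1)/(3/2) = 934/27225 ≈ 3.4307%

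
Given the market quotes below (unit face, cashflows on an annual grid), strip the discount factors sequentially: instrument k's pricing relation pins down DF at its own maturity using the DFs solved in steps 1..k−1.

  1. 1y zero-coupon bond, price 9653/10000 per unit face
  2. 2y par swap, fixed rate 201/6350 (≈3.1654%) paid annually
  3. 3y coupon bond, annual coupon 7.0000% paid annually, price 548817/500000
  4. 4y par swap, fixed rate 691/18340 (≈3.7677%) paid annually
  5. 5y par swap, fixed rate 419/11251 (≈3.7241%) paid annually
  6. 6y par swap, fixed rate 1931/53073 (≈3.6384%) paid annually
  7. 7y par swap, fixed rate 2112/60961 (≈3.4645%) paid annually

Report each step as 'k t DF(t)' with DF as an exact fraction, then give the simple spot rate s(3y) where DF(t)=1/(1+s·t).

1 1 9653/10000
2 2 9397/10000
3 3 2253/2500
4 4 4309/5000
5 5 2081/2500
6 6 8069/10000
7 7 493/625
s(3y) = (1/(2253/2500) − 1)/(3) = 247/6759 ≈ 3.6544%

step 1 [1y] zero: DF = P = 9653/10000 ≈ 0.965300
step 2 [2y] swap r/1=201/6350: DF=(1 − 201/6350·(0.965300))/(1+201/6350) = 9397/10000 ≈ 0.939700
step 3 [3y] bond c/1=7/100: DF=(548817/500000 − 7/100·(0.965300+0.939700))/(1+7/100) = 2253/2500 ≈ 0.901200
step 4 [4y] swap r/1=691/18340: DF=(1 − 691/18340·(0.965300+0.939700+0.901200))/(1+691/18340) = 4309/5000 ≈ 0.861800
step 5 [5y] swap r/1=419/11251: DF=(1 − 419/11251·(0.965300+0.939700+0.901200+0.861800))/(1+419/11251) = 2081/2500 ≈ 0.832400
step 6 [6y] swap r/1=1931/53073: DF=(1 − 1931/53073·(0.965300+0.939700+0.901200+0.861800+0.832400))/(1+1931/53073) = 8069/10000 ≈ 0.806900
step 7 [7y] swap r/1=2112/60961: DF=(1 − 2112/60961·(0.965300+0.939700+0.901200+0.861800+0.832400+0.806900))/(1+2112/60961) = 493/625 ≈ 0.788800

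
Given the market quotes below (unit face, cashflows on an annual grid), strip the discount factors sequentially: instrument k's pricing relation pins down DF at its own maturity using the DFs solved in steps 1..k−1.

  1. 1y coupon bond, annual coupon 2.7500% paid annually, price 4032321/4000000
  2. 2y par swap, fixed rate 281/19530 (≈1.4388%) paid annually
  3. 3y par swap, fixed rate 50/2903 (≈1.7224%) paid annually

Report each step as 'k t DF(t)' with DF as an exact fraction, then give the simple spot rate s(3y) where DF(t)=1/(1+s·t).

step 1 [1y] bond c/1=11/400: DF=(4032321/4000000 − 11/400·(0))/(1+11/400) = 9811/10000 ≈ 0.981100
step 2 [2y] swap r/1=281/19530: DF=(1 − 281/19530·(0.981100))/(1+281/19530) = 9719/10000 ≈ 0.971900
step 3 [3y] swap r/1=50/2903: DF=(1 − 50/2903·(0.981100+0.971900))/(1+50/2903) = 19/20 ≈ 0.950000

1 1 9811/10000
2 2 9719/10000
3 3 19/20
s(3y) = (1/(19/20) − 1)/(3) = 1/57 ≈ 1.7544%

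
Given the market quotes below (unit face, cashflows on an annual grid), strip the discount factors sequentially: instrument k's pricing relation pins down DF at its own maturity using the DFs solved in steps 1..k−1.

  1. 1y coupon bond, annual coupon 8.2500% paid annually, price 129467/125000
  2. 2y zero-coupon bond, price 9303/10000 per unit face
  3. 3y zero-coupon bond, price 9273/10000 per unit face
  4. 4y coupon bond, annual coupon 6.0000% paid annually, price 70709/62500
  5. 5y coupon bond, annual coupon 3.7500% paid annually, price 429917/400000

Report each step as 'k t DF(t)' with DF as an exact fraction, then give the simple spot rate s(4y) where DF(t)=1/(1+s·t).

step 1 [1y] bond c/1=33/400: DF=(129467/125000 − 33/400·(0))/(1+33/400) = 598/625 ≈ 0.956800
step 2 [2y] zero: DF = P = 9303/10000 ≈ 0.930300
step 3 [3y] zero: DF = P = 9273/10000 ≈ 0.927300
step 4 [4y] bond c/1=3/50: DF=(70709/62500 − 3/50·(0.956800+0.930300+0.927300))/(1+3/50) = 227/250 ≈ 0.908000
step 5 [5y] bond c/1=3/80: DF=(429917/400000 − 3/80·(0.956800+0.930300+0.927300+0.908000))/(1+3/80) = 4507/5000 ≈ 0.901400

1 1 598/625
2 2 9303/10000
3 3 9273/10000
4 4 227/250
5 5 4507/5000
s(4y) = (1/(227/250) − 1)/(4) = 23/908 ≈ 2.5330%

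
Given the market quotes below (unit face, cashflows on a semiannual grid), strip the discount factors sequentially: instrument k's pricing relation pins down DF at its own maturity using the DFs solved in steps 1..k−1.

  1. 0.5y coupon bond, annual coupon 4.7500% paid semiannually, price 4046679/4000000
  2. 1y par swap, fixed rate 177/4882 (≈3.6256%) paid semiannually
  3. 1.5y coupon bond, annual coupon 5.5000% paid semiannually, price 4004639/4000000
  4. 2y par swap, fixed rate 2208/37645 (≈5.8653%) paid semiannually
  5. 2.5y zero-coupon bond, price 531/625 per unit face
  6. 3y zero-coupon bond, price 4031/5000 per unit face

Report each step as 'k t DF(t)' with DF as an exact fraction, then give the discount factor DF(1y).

1 1/2 4941/5000
2 1 4823/5000
3 3/2 9221/10000
4 2 556/625
5 5/2 531/625
6 3 4031/5000
DF(1y) = 4823/5000 ≈ 0.964600

step 1 [0.5y] bond c/2=19/800: DF=(4046679/4000000 − 19/800·(0))/(1+19/800) = 4941/5000 ≈ 0.988200
step 2 [1y] swap r/2=177/9764: DF=(1 − 177/9764·(0.988200))/(1+177/9764) = 4823/5000 ≈ 0.964600
step 3 [1.5y] bond c/2=11/400: DF=(4004639/4000000 − 11/400·(0.988200+0.964600))/(1+11/400) = 9221/10000 ≈ 0.922100
step 4 [2y] swap r/2=1104/37645: DF=(1 − 1104/37645·(0.988200+0.964600+0.922100))/(1+1104/37645) = 556/625 ≈ 0.889600
step 5 [2.5y] zero: DF = P = 531/625 ≈ 0.849600
step 6 [3y] zero: DF = P = 4031/5000 ≈ 0.806200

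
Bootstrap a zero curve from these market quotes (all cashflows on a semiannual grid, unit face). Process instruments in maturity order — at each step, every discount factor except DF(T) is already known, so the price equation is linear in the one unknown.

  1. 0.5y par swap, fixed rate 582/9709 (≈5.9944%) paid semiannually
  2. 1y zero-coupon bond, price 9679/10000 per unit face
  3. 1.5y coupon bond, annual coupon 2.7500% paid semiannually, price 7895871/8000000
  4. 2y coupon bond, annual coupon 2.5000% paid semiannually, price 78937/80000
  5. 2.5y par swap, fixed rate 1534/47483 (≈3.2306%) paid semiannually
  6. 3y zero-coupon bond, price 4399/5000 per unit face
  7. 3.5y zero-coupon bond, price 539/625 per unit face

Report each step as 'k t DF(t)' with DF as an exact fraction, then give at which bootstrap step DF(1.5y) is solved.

1 1/2 9709/10000
2 1 9679/10000
3 3/2 9473/10000
4 2 9389/10000
5 5/2 9233/10000
6 3 4399/5000
7 7/2 539/625
DF(1.5y) is solved at step 3

step 1 [0.5y] swap r/2=291/9709: DF=(1 − 291/9709·(0))/(1+291/9709) = 9709/10000 ≈ 0.970900
step 2 [1y] zero: DF = P = 9679/10000 ≈ 0.967900
step 3 [1.5y] bond c/2=11/800: DF=(7895871/8000000 − 11/800·(0.970900+0.967900))/(1+11/800) = 9473/10000 ≈ 0.947300
step 4 [2y] bond c/2=1/80: DF=(78937/80000 − 1/80·(0.970900+0.967900+0.947300))/(1+1/80) = 9389/10000 ≈ 0.938900
step 5 [2.5y] swap r/2=767/47483: DF=(1 − 767/47483·(0.970900+0.967900+0.947300+0.938900))/(1+767/47483) = 9233/10000 ≈ 0.923300
step 6 [3y] zero: DF = P = 4399/5000 ≈ 0.879800
step 7 [3.5y] zero: DF = P = 539/625 ≈ 0.862400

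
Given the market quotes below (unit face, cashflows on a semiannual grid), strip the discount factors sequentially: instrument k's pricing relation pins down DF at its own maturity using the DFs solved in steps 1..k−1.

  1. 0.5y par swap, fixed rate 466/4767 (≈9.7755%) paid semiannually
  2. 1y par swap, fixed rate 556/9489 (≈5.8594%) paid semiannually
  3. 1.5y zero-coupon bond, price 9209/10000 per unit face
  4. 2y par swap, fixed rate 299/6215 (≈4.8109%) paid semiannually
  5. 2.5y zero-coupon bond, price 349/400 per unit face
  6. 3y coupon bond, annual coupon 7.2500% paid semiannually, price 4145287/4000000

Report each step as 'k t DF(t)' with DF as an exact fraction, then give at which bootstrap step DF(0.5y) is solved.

1 1/2 4767/5000
2 1 2361/2500
3 3/2 9209/10000
4 2 9103/10000
5 5/2 349/400
6 3 8391/10000
DF(0.5y) is solved at step 1

step 1 [0.5y] swap r/2=233/4767: DF=(1 − 233/4767·(0))/(1+233/4767) = 4767/5000 ≈ 0.953400
step 2 [1y] swap r/2=278/9489: DF=(1 − 278/9489·(0.953400))/(1+278/9489) = 2361/2500 ≈ 0.944400
step 3 [1.5y] zero: DF = P = 9209/10000 ≈ 0.920900
step 4 [2y] swap r/2=299/12430: DF=(1 − 299/12430·(0.953400+0.944400+0.920900))/(1+299/12430) = 9103/10000 ≈ 0.910300
step 5 [2.5y] zero: DF = P = 349/400 ≈ 0.872500
step 6 [3y] bond c/2=29/800: DF=(4145287/4000000 − 29/800·(0.953400+0.944400+0.920900+0.910300+0.872500))/(1+29/800) = 8391/10000 ≈ 0.839100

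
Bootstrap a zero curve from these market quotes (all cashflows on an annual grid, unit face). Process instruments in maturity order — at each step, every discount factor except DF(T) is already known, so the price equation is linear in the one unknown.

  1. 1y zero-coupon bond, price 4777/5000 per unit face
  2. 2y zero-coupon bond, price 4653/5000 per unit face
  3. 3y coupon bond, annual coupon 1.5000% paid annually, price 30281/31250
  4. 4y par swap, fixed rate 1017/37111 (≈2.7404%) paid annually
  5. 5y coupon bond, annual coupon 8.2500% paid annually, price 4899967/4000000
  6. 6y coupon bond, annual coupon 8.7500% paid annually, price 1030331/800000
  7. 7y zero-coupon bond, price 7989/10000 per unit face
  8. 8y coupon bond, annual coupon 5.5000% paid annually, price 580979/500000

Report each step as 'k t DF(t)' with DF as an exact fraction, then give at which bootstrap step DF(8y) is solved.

step 1 [1y] zero: DF = P = 4777/5000 ≈ 0.955400
step 2 [2y] zero: DF = P = 4653/5000 ≈ 0.930600
step 3 [3y] bond c/1=3/200: DF=(30281/31250 − 3/200·(0.955400+0.930600))/(1+3/200) = 2317/2500 ≈ 0.926800
step 4 [4y] swap r/1=1017/37111: DF=(1 − 1017/37111·(0.955400+0.930600+0.926800))/(1+1017/37111) = 8983/10000 ≈ 0.898300
step 5 [5y] bond c/1=33/400: DF=(4899967/4000000 − 33/400·(0.955400+0.930600+0.926800+0.898300))/(1+33/400) = 1061/1250 ≈ 0.848800
step 6 [6y] bond c/1=7/80: DF=(1030331/800000 − 7/80·(0.955400+0.930600+0.926800+0.898300+0.848800))/(1+7/80) = 4087/5000 ≈ 0.817400
step 7 [7y] zero: DF = P = 7989/10000 ≈ 0.798900
step 8 [8y] bond c/1=11/200: DF=(580979/500000 − 11/200·(0.955400+0.930600+0.926800+0.898300+0.848800+0.817400+0.798900))/(1+11/200) = 3897/5000 ≈ 0.779400

1 1 4777/5000
2 2 4653/5000
3 3 2317/2500
4 4 8983/10000
5 5 1061/1250
6 6 4087/5000
7 7 7989/10000
8 8 3897/5000
DF(8y) is solved at step 8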